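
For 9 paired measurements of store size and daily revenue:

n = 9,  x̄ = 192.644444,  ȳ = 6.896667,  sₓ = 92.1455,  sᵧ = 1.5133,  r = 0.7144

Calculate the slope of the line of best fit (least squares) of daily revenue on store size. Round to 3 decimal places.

b = r · sᵧ/sₓ = 0.7144 · 1.5133/92.1455 = 0.011733

0.012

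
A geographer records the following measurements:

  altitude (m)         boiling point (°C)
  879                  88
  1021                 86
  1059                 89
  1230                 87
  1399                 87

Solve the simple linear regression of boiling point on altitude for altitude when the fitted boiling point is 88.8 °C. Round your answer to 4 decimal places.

n = 5, Σx = 5588, Σy = 437, Σxy = 488132, Σx² = 6406664
Sxx = Σx² − (Σx)²/n = 6406664 − 6245148.8 = 161515.2
Sxy = Σxy − (Σx)(Σy)/n = 488132 − 488391.2 = -259.2
b = Sxy/Sxx = -259.2/161515.2 = -0.001605
a = ȳ − b·x̄ = 87.4 − (-0.001605)·1117.6 = 89.193527
Set a + b·x = 88.8: x = (88.8 − 89.193527) / (-0.001605) = 245.218519

245.2185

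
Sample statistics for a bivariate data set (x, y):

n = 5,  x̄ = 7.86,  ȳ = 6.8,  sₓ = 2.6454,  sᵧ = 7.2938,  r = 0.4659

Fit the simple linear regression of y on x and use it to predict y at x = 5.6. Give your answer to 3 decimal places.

3.897

b = r · sᵧ/sₓ = 0.4659 · 7.2938/2.6454 = 1.284562
a = ȳ − b·x̄ = 6.8 − 1.284562·7.86 = -3.296661
ŷ(5.6) = a + b·5.6 = -3.296661 + 1.284562·5.6 = 3.896889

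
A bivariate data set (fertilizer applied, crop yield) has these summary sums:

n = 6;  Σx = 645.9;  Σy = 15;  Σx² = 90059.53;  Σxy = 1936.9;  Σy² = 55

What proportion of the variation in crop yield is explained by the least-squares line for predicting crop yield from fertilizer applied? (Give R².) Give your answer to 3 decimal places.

Sxx = Σx² − (Σx)²/n = 90059.53 − 69531.135 = 20528.395
Sxy = Σxy − (Σx)(Σy)/n = 1936.9 − 1614.75 = 322.15
Syy = Σy² − (Σy)²/n = 55 − 37.5 = 17.5
R² = Sxy²/(Sxx·Syy) = (322.15)²/(20528.395·17.5) = 0.288884

0.289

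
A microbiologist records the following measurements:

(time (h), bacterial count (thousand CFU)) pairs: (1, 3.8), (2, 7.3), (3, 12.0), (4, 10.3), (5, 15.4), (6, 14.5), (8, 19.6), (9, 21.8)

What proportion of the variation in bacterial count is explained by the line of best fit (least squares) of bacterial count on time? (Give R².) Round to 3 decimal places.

n = 8, Σx = 38, Σy = 104.7, Σxy = 612.6, Σx² = 236, Σy² = 1624.63
Sxx = Σx² − (Σx)²/n = 236 − 180.5 = 55.5
Sxy = Σxy − (Σx)(Σy)/n = 612.6 − 497.325 = 115.275
Syy = Σy² − (Σy)²/n = 1624.63 − 1370.26125 = 254.36875
R² = Sxy²/(Sxx·Syy) = (115.275)²/(55.5·254.36875) = 0.941268

0.941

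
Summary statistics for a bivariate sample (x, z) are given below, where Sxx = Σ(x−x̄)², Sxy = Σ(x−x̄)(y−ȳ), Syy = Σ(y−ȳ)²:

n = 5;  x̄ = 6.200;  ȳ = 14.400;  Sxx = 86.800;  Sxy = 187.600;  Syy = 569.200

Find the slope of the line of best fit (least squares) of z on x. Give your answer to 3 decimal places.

2.161

b = Sxy/Sxx = 187.6/86.8 = 2.161290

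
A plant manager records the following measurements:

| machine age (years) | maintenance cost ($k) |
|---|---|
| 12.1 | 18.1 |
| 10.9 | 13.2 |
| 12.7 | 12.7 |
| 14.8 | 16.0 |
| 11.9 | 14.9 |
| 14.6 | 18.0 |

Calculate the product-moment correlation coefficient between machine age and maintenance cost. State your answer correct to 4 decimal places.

n = 6, Σx = 77, Σy = 92.9, Σxy = 1201.09, Σx² = 1000.32, Σy² = 1465.15
Sxx = Σx² − (Σx)²/n = 1000.32 − 988.166667 = 12.153333
Sxy = Σxy − (Σx)(Σy)/n = 1201.09 − 1192.216667 = 8.873333
Syy = Σy² − (Σy)²/n = 1465.15 − 1438.401667 = 26.748333
r = Sxy/√(Sxx·Syy) = 8.873333/√(325.081411) = 8.873333/18.030014 = 0.492142

0.4921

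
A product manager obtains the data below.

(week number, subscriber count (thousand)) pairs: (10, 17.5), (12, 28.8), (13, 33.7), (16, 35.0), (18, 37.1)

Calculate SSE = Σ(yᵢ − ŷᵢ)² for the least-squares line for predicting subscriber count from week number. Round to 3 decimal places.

n = 5, Σx = 69, Σy = 152.1, Σxy = 2186.5, Σx² = 993, Σy² = 4872.79
Sxx = Σx² − (Σx)²/n = 993 − 952.2 = 40.8
Sxy = Σxy − (Σx)(Σy)/n = 2186.5 − 2098.98 = 87.52
Syy = Σy² − (Σy)²/n = 4872.79 − 4626.882 = 245.908
b = Sxy/Sxx = 87.52/40.8 = 2.145098
SSE = Syy − b·Sxy = 245.908 − 2.145098·87.52 = 58.169020

58.169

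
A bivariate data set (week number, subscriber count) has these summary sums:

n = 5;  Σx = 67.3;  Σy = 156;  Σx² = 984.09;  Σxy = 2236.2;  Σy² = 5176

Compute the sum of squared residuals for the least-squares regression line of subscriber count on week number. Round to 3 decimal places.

70.843

Sxx = Σx² − (Σx)²/n = 984.09 − 905.858 = 78.232
Sxy = Σxy − (Σx)(Σy)/n = 2236.2 − 2099.76 = 136.44
Syy = Σy² − (Σy)²/n = 5176 − 4867.2 = 308.8
b = Sxy/Sxx = 136.44/78.232 = 1.744043
SSE = Syy − b·Sxy = 308.8 − 1.744043·136.44 = 70.842724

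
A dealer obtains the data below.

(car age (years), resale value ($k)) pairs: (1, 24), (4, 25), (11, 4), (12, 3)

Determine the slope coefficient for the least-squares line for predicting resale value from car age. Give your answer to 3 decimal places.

n = 4, Σx = 28, Σy = 56, Σxy = 204, Σx² = 282
Sxx = Σx² − (Σx)²/n = 282 − 196 = 86
Sxy = Σxy − (Σx)(Σy)/n = 204 − 392 = -188
b = Sxy/Sxx = -188/86 = -2.186047

-2.186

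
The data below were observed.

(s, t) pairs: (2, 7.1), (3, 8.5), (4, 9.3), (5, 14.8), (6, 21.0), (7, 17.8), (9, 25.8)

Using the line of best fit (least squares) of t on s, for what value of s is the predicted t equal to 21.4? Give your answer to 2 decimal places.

7.47

n = 7, Σx = 36, Σy = 104.3, Σxy = 633.7, Σx² = 220
Sxx = Σx² − (Σx)²/n = 220 − 185.142857 = 34.857143
Sxy = Σxy − (Σx)(Σy)/n = 633.7 − 536.4 = 97.3
b = Sxy/Sxx = 97.3/34.857143 = 2.791393
a = ȳ − b·x̄ = 14.9 − 2.791393·5.142857 = 0.544262
Set a + b·x = 21.4: x = (21.4 − 0.544262) / 2.791393 = 7.471443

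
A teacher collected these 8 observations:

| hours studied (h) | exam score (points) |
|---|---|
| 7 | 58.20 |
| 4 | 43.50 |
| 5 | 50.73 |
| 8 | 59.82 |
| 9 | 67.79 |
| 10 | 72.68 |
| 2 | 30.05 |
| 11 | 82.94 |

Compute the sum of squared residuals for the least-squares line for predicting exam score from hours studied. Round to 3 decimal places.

n = 8, Σx = 56, Σy = 465.71, Σxy = 3622.96, Σx² = 460, Σy² = 29091.3679
Sxx = Σx² − (Σx)²/n = 460 − 392 = 68
Sxy = Σxy − (Σx)(Σy)/n = 3622.96 − 3259.97 = 362.99
Syy = Σy² − (Σy)²/n = 29091.3679 − 27110.725513 = 1980.642388
b = Sxy/Sxx = 362.99/68 = 5.338088
SSE = Syy − b·Sxy = 1980.642388 − 5.338088·362.99 = 42.969739

42.970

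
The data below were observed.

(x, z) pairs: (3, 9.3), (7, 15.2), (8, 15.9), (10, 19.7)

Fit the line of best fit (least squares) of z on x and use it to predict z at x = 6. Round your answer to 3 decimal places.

13.571

n = 4, Σx = 28, Σy = 60.1, Σxy = 458.5, Σx² = 222
Sxx = Σx² − (Σx)²/n = 222 − 196 = 26
Sxy = Σxy − (Σx)(Σy)/n = 458.5 − 420.7 = 37.8
b = Sxy/Sxx = 37.8/26 = 1.453846
a = ȳ − b·x̄ = 15.025 − 1.453846·7 = 4.848077
ŷ(6) = a + b·6 = 4.848077 + 1.453846·6 = 13.571154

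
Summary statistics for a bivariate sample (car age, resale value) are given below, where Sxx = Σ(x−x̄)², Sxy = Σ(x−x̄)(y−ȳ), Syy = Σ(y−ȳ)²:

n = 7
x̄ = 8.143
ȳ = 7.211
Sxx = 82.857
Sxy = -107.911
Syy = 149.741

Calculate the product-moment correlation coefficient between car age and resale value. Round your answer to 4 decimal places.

r = Sxy/√(Sxx·Syy) = -107.911/√(12407.090037) = -107.911/111.387118 = -0.968792

-0.9688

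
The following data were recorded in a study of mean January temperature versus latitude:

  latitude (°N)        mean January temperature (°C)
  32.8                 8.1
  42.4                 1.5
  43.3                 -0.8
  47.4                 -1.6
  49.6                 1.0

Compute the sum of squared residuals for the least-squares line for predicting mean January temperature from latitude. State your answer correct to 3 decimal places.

n = 5, Σx = 215.5, Σy = 8.2, Σxy = 268.4, Σx² = 9455.41, Σy² = 72.06
Sxx = Σx² − (Σx)²/n = 9455.41 − 9288.05 = 167.36
Sxy = Σxy − (Σx)(Σy)/n = 268.4 − 353.42 = -85.02
Syy = Σy² − (Σy)²/n = 72.06 − 13.448 = 58.612
b = Sxy/Sxx = -85.02/167.36 = -0.508007
SSE = Syy − b·Sxy = 58.612 − (-0.508007)·(-85.02) = 15.421271

15.421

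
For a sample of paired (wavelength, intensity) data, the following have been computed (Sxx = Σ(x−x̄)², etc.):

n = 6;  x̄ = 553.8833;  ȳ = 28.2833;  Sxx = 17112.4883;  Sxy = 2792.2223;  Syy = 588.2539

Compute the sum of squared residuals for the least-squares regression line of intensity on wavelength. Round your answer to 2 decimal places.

b = Sxy/Sxx = 2792.2223/17112.4883 = 0.163169
SSE = Syy − b·Sxy = 588.2539 − 0.163169·2792.2223 = 132.650645

132.65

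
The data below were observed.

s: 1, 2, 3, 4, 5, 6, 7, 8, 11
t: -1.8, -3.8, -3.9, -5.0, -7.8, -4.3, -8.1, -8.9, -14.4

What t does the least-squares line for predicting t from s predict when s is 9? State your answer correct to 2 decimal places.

-10.69

n = 9, Σx = 47, Σy = -58, Σxy = -392.2, Σx² = 325
Sxx = Σx² − (Σx)²/n = 325 − 245.444444 = 79.555556
Sxy = Σxy − (Σx)(Σy)/n = -392.2 − (-302.888889) = -89.311111
b = Sxy/Sxx = -89.311111/79.555556 = -1.122626
a = ȳ − b·x̄ = -6.444444 − (-1.122626)·5.222222 = -0.581844
ŷ(9) = a + b·9 = -0.581844 + (-1.122626)·9 = -10.685475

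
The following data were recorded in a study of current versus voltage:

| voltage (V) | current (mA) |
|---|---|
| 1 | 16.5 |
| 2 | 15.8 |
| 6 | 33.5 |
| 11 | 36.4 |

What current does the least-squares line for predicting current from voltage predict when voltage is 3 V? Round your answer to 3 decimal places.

21.082

n = 4, Σx = 20, Σy = 102.2, Σxy = 649.5, Σx² = 162
Sxx = Σx² − (Σx)²/n = 162 − 100 = 62
Sxy = Σxy − (Σx)(Σy)/n = 649.5 − 511 = 138.5
b = Sxy/Sxx = 138.5/62 = 2.233871
a = ȳ − b·x̄ = 25.55 − 2.233871·5 = 14.380645
ŷ(3) = a + b·3 = 14.380645 + 2.233871·3 = 21.082258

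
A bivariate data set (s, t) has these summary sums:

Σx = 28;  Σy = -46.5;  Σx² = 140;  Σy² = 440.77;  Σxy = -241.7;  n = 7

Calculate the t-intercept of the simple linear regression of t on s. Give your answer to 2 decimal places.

Sxx = Σx² − (Σx)²/n = 140 − 112 = 28
Sxy = Σxy − (Σx)(Σy)/n = -241.7 − (-186) = -55.7
b = Sxy/Sxx = -55.7/28 = -1.989286
a = ȳ − b·x̄ = -6.642857 − (-1.989286)·4 = 1.314286

1.31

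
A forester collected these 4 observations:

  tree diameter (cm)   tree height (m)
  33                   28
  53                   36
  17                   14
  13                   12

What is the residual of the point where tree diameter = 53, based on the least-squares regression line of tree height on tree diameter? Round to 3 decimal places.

-1.403

n = 4, Σx = 116, Σy = 90, Σxy = 3226, Σx² = 4356
Sxx = Σx² − (Σx)²/n = 4356 − 3364 = 992
Sxy = Σxy − (Σx)(Σy)/n = 3226 − 2610 = 616
b = Sxy/Sxx = 616/992 = 0.620968
a = ȳ − b·x̄ = 22.5 − 0.620968·29 = 4.491935
ŷ(53) = 4.491935 + 0.620968·53 = 37.403226
residual = y − ŷ = 36 − 37.403226 = -1.403226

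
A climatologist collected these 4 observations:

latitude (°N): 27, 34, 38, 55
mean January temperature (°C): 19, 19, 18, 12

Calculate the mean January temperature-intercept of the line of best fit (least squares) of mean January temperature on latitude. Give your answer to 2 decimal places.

27.42

n = 4, Σx = 154, Σy = 68, Σxy = 2503, Σx² = 6354
Sxx = Σx² − (Σx)²/n = 6354 − 5929 = 425
Sxy = Σxy − (Σx)(Σy)/n = 2503 − 2618 = -115
b = Sxy/Sxx = -115/425 = -0.270588
a = ȳ − b·x̄ = 17 − (-0.270588)·38.5 = 27.417647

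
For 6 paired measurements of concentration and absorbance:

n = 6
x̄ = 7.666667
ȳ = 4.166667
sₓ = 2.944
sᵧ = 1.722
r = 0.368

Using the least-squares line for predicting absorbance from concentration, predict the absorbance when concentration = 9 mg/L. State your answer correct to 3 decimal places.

4.454

b = r · sᵧ/sₓ = 0.368 · 1.722/2.944 = 0.21525
a = ȳ − b·x̄ = 4.166667 − 0.21525·7.666667 = 2.516417
ŷ(9) = a + b·9 = 2.516417 + 0.21525·9 = 4.453667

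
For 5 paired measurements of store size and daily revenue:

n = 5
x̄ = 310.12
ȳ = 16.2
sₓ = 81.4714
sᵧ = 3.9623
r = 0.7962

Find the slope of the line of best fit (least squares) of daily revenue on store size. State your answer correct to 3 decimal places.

b = r · sᵧ/sₓ = 0.7962 · 3.9623/81.4714 = 0.038723

0.039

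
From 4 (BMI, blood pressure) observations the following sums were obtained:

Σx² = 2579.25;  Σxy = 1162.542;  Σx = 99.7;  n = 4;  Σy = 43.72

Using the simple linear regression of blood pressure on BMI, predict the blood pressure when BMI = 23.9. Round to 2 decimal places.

10.14

Sxx = Σx² − (Σx)²/n = 2579.25 − 2485.0225 = 94.2275
Sxy = Σxy − (Σx)(Σy)/n = 1162.542 − 1089.721 = 72.821
b = Sxy/Sxx = 72.821/94.2275 = 0.772821
a = ȳ − b·x̄ = 10.93 − 0.772821·24.925 = -8.332566
ŷ(23.9) = a + b·23.9 = -8.332566 + 0.772821·23.9 = 10.137858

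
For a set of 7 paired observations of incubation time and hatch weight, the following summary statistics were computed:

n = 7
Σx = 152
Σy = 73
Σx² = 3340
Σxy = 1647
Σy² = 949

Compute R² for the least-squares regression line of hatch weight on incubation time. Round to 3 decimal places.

0.517

Sxx = Σx² − (Σx)²/n = 3340 − 3300.571429 = 39.428571
Sxy = Σxy − (Σx)(Σy)/n = 1647 − 1585.142857 = 61.857143
Syy = Σy² − (Σy)²/n = 949 − 761.285714 = 187.714286
R² = Sxy²/(Sxx·Syy) = (61.857143)²/(39.428571·187.714286) = 0.516977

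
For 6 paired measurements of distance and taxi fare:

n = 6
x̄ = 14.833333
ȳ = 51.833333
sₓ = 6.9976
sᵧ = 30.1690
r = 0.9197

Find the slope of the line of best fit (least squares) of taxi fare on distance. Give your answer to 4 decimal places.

b = r · sᵧ/sₓ = 0.9197 · 30.169/6.9976 = 3.965135

3.9651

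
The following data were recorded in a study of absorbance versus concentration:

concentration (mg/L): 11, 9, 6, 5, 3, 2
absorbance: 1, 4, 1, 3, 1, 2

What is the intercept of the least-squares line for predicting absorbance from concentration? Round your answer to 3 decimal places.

1.700

n = 6, Σx = 36, Σy = 12, Σxy = 75, Σx² = 276
Sxx = Σx² − (Σx)²/n = 276 − 216 = 60
Sxy = Σxy − (Σx)(Σy)/n = 75 − 72 = 3
b = Sxy/Sxx = 3/60 = 0.05
a = ȳ − b·x̄ = 2 − 0.05·6 = 1.7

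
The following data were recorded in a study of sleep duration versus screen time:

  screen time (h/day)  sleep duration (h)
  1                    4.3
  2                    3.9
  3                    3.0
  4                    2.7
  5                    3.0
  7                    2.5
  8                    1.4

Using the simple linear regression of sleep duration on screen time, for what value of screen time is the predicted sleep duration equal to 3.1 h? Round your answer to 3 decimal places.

3.911

n = 7, Σx = 30, Σy = 20.8, Σxy = 75.6, Σx² = 168
Sxx = Σx² − (Σx)²/n = 168 − 128.571429 = 39.428571
Sxy = Σxy − (Σx)(Σy)/n = 75.6 − 89.142857 = -13.542857
b = Sxy/Sxx = -13.542857/39.428571 = -0.343478
a = ȳ − b·x̄ = 2.971429 − (-0.343478)·4.285714 = 4.443478
Set a + b·x = 3.1: x = (3.1 − 4.443478) / (-0.343478) = 3.911392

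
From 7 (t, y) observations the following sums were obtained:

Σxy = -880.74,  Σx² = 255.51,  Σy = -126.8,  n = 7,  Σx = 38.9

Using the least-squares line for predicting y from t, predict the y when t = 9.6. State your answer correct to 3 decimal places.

Sxx = Σx² − (Σx)²/n = 255.51 − 216.172857 = 39.337143
Sxy = Σxy − (Σx)(Σy)/n = -880.74 − (-704.645714) = -176.094286
b = Sxy/Sxx = -176.094286/39.337143 = -4.476540
a = ȳ − b·x̄ = -18.114286 − (-4.476540)·5.557143 = 6.762485
ŷ(9.6) = a + b·9.6 = 6.762485 + (-4.476540)·9.6 = -36.212297

-36.212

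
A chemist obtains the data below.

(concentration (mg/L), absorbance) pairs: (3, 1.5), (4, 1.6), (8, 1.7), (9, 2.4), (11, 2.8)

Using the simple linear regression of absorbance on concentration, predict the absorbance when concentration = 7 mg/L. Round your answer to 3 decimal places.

2.000

n = 5, Σx = 35, Σy = 10, Σxy = 76.9, Σx² = 291
Sxx = Σx² − (Σx)²/n = 291 − 245 = 46
Sxy = Σxy − (Σx)(Σy)/n = 76.9 − 70 = 6.9
b = Sxy/Sxx = 6.9/46 = 0.15
a = ȳ − b·x̄ = 2 − 0.15·7 = 0.95
ŷ(7) = a + b·7 = 0.95 + 0.15·7 = 2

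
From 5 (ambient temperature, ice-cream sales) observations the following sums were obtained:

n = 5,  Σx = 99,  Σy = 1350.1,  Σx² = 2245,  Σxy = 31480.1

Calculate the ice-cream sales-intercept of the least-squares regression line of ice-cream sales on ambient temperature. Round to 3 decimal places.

Sxx = Σx² − (Σx)²/n = 2245 − 1960.2 = 284.8
Sxy = Σxy − (Σx)(Σy)/n = 31480.1 − 26731.98 = 4748.12
b = Sxy/Sxx = 4748.12/284.8 = 16.671770
a = ȳ − b·x̄ = 270.02 − 16.671770·19.8 = -60.081039

-60.081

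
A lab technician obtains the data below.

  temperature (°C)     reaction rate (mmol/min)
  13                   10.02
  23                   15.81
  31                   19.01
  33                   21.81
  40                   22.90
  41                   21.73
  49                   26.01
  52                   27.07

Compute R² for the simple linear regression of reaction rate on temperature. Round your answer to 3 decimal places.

0.961

n = 8, Σx = 282, Σy = 164.36, Σxy = 6291.99, Σx² = 11134, Σy² = 3593.3206
Sxx = Σx² − (Σx)²/n = 11134 − 9940.5 = 1193.5
Sxy = Σxy − (Σx)(Σy)/n = 6291.99 − 5793.69 = 498.3
Syy = Σy² − (Σy)²/n = 3593.3206 − 3376.7762 = 216.5444
R² = Sxy²/(Sxx·Syy) = (498.3)²/(1193.5·216.5444) = 0.960754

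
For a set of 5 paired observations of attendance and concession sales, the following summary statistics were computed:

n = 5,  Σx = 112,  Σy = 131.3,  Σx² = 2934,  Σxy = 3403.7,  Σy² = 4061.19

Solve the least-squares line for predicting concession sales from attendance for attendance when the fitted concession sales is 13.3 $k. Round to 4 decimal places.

Sxx = Σx² − (Σx)²/n = 2934 − 2508.8 = 425.2
Sxy = Σxy − (Σx)(Σy)/n = 3403.7 − 2941.12 = 462.58
b = Sxy/Sxx = 462.58/425.2 = 1.087912
a = ȳ − b·x̄ = 26.26 − 1.087912·22.4 = 1.890781
Set a + b·x = 13.3: x = (13.3 − 1.890781) / 1.087912 = 10.487267

10.4873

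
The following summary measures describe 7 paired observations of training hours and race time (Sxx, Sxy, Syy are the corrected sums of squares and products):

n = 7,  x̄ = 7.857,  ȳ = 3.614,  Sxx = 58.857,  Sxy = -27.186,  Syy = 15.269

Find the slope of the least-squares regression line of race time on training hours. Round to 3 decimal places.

-0.462

b = Sxy/Sxx = -27.186/58.857 = -0.461899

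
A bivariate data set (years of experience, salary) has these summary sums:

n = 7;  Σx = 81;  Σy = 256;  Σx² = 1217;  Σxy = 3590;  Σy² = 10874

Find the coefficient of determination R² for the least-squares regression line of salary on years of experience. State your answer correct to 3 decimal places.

0.932

Sxx = Σx² − (Σx)²/n = 1217 − 937.285714 = 279.714286
Sxy = Σxy − (Σx)(Σy)/n = 3590 − 2962.285714 = 627.714286
Syy = Σy² − (Σy)²/n = 10874 − 9362.285714 = 1511.714286
R² = Sxy²/(Sxx·Syy) = (627.714286)²/(279.714286·1511.714286) = 0.931836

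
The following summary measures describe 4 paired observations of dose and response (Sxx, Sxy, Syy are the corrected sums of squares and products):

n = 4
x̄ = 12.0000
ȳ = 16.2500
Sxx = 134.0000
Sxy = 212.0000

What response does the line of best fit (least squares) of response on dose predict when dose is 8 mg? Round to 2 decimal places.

9.92

b = Sxy/Sxx = 212/134 = 1.582090
a = ȳ − b·x̄ = 16.25 − 1.582090·12 = -2.735075
ŷ(8) = a + b·8 = -2.735075 + 1.582090·8 = 9.921642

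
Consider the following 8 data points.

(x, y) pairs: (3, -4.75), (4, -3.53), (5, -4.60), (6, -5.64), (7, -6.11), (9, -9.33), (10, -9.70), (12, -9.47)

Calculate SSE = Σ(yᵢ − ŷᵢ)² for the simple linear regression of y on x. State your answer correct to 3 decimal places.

5.524

n = 8, Σx = 56, Σy = -53.13, Σxy = -422.59, Σx² = 460, Σy² = 396.1449
Sxx = Σx² − (Σx)²/n = 460 − 392 = 68
Sxy = Σxy − (Σx)(Σy)/n = -422.59 − (-371.91) = -50.68
Syy = Σy² − (Σy)²/n = 396.1449 − 352.849612 = 43.295288
b = Sxy/Sxx = -50.68/68 = -0.745294
SSE = Syy − b·Sxy = 43.295288 − (-0.745294)·(-50.68) = 5.523782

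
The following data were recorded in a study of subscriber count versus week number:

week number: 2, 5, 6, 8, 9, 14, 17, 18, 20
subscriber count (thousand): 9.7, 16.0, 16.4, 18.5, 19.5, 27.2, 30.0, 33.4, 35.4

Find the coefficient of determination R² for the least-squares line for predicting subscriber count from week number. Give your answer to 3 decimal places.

0.992

n = 9, Σx = 99, Σy = 206.1, Σxy = 2721.3, Σx² = 1419, Σy² = 5350.11
Sxx = Σx² − (Σx)²/n = 1419 − 1089 = 330
Sxy = Σxy − (Σx)(Σy)/n = 2721.3 − 2267.1 = 454.2
Syy = Σy² − (Σy)²/n = 5350.11 − 4719.69 = 630.42
R² = Sxy²/(Sxx·Syy) = (454.2)²/(330·630.42) = 0.991632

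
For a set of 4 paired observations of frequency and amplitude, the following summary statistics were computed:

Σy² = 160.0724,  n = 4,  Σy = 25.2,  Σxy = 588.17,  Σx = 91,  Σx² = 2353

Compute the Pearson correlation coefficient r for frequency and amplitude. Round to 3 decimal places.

0.772

Sxx = Σx² − (Σx)²/n = 2353 − 2070.25 = 282.75
Sxy = Σxy − (Σx)(Σy)/n = 588.17 − 573.3 = 14.87
Syy = Σy² − (Σy)²/n = 160.0724 − 158.76 = 1.3124
r = Sxy/√(Sxx·Syy) = 14.87/√(371.0811) = 14.87/19.263465 = 0.771928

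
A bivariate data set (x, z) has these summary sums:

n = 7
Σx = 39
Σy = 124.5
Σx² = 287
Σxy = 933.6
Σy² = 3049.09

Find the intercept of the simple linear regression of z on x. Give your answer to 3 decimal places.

Sxx = Σx² − (Σx)²/n = 287 − 217.285714 = 69.714286
Sxy = Σxy − (Σx)(Σy)/n = 933.6 − 693.642857 = 239.957143
b = Sxy/Sxx = 239.957143/69.714286 = 3.442008
a = ȳ − b·x̄ = 17.785714 − 3.442008·5.571429 = -1.391189

-1.391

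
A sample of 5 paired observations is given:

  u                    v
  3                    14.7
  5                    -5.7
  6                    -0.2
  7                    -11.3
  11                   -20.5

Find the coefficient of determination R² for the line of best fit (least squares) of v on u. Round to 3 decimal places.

0.841

n = 5, Σx = 32, Σy = -23, Σxy = -290.2, Σx² = 240, Σy² = 796.56
Sxx = Σx² − (Σx)²/n = 240 − 204.8 = 35.2
Sxy = Σxy − (Σx)(Σy)/n = -290.2 − (-147.2) = -143
Syy = Σy² − (Σy)²/n = 796.56 − 105.8 = 690.76
R² = Sxy²/(Sxx·Syy) = (-143)²/(35.2·690.76) = 0.841012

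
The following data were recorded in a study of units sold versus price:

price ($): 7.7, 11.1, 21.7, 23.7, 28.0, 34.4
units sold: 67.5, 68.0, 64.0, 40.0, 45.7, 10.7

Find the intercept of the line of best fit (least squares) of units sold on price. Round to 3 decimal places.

n = 6, Σx = 126.6, Σy = 295.9, Σxy = 5259.03, Σx² = 3182.44
Sxx = Σx² − (Σx)²/n = 3182.44 − 2671.26 = 511.18
Sxy = Σxy − (Σx)(Σy)/n = 5259.03 − 6243.49 = -984.46
b = Sxy/Sxx = -984.46/511.18 = -1.925858
a = ȳ − b·x̄ = 49.316667 − (-1.925858)·21.1 = 89.952267

89.952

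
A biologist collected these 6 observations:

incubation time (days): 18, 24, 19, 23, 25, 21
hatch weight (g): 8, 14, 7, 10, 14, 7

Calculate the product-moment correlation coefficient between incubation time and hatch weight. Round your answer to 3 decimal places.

0.868

n = 6, Σx = 130, Σy = 60, Σxy = 1340, Σx² = 2856, Σy² = 654
Sxx = Σx² − (Σx)²/n = 2856 − 2816.666667 = 39.333333
Sxy = Σxy − (Σx)(Σy)/n = 1340 − 1300 = 40
Syy = Σy² − (Σy)²/n = 654 − 600 = 54
r = Sxy/√(Sxx·Syy) = 40/√(2124) = 40/46.086874 = 0.867926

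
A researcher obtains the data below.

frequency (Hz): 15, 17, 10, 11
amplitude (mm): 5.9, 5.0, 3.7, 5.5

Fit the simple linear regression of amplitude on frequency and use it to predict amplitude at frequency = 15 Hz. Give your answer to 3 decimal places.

n = 4, Σx = 53, Σy = 20.1, Σxy = 271, Σx² = 735
Sxx = Σx² − (Σx)²/n = 735 − 702.25 = 32.75
Sxy = Σxy − (Σx)(Σy)/n = 271 − 266.325 = 4.675
b = Sxy/Sxx = 4.675/32.75 = 0.142748
a = ȳ − b·x̄ = 5.025 − 0.142748·13.25 = 3.133588
ŷ(15) = a + b·15 = 3.133588 + 0.142748·15 = 5.274809

5.275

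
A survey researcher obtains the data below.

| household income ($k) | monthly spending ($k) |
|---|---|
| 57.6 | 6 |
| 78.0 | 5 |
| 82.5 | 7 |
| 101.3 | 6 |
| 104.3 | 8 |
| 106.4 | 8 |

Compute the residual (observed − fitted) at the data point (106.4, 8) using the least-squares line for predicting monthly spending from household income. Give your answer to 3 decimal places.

0.620

n = 6, Σx = 530.1, Σy = 40, Σxy = 3606.5, Σx² = 48669.15
Sxx = Σx² − (Σx)²/n = 48669.15 − 46834.335 = 1834.815
Sxy = Σxy − (Σx)(Σy)/n = 3606.5 − 3534 = 72.5
b = Sxy/Sxx = 72.5/1834.815 = 0.039514
a = ȳ − b·x̄ = 6.666667 − 0.039514·88.35 = 3.175647
ŷ(106.4) = 3.175647 + 0.039514·106.4 = 7.379886
residual = y − ŷ = 8 − 7.379886 = 0.620114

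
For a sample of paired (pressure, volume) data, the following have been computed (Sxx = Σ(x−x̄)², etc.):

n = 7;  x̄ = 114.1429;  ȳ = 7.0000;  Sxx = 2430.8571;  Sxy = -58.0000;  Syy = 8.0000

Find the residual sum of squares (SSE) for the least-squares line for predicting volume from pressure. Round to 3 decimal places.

6.616

b = Sxy/Sxx = -58/2430.8571 = -0.023860
SSE = Syy − b·Sxy = 8 − (-0.023860)·(-58) = 6.616126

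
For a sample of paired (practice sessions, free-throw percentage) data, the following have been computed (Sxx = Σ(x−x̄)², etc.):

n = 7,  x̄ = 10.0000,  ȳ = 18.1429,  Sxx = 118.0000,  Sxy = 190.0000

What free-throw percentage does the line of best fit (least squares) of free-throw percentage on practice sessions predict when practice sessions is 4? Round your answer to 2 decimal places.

8.48

b = Sxy/Sxx = 190/118 = 1.610169
a = ȳ − b·x̄ = 18.1429 − 1.610169·10 = 2.041205
ŷ(4) = a + b·4 = 2.041205 + 1.610169·4 = 8.481883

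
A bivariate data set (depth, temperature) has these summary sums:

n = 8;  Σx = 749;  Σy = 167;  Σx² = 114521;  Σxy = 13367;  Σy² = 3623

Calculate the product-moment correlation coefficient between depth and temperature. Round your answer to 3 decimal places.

Sxx = Σx² − (Σx)²/n = 114521 − 70125.125 = 44395.875
Sxy = Σxy − (Σx)(Σy)/n = 13367 − 15635.375 = -2268.375
Syy = Σy² − (Σy)²/n = 3623 − 3486.125 = 136.875
r = Sxy/√(Sxx·Syy) = -2268.375/√(6076685.390625) = -2268.375/2465.093384 = -0.920198

-0.920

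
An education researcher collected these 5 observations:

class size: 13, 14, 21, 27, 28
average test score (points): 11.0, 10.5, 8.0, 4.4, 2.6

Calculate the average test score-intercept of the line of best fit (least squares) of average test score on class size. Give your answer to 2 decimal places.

17.99

n = 5, Σx = 103, Σy = 36.5, Σxy = 649.6, Σx² = 2319
Sxx = Σx² − (Σx)²/n = 2319 − 2121.8 = 197.2
Sxy = Σxy − (Σx)(Σy)/n = 649.6 − 751.9 = -102.3
b = Sxy/Sxx = -102.3/197.2 = -0.518763
a = ȳ − b·x̄ = 7.3 − (-0.518763)·20.6 = 17.986511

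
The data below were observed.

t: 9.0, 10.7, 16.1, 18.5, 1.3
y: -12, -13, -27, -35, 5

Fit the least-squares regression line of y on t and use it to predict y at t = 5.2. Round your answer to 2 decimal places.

-2.91

n = 5, Σx = 55.6, Σy = -82, Σxy = -1322.8, Σx² = 798.64
Sxx = Σx² − (Σx)²/n = 798.64 − 618.272 = 180.368
Sxy = Σxy − (Σx)(Σy)/n = -1322.8 − (-911.84) = -410.96
b = Sxy/Sxx = -410.96/180.368 = -2.278453
a = ȳ − b·x̄ = -16.4 − (-2.278453)·11.12 = 8.936397
ŷ(5.2) = a + b·5.2 = 8.936397 + (-2.278453)·5.2 = -2.911559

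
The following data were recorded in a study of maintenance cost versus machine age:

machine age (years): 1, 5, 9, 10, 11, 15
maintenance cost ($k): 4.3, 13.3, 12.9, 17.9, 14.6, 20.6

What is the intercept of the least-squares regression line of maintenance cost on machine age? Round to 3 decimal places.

5.049

n = 6, Σx = 51, Σy = 83.6, Σxy = 835.5, Σx² = 553
Sxx = Σx² − (Σx)²/n = 553 − 433.5 = 119.5
Sxy = Σxy − (Σx)(Σy)/n = 835.5 − 710.6 = 124.9
b = Sxy/Sxx = 124.9/119.5 = 1.045188
a = ȳ − b·x̄ = 13.933333 − 1.045188·8.5 = 5.049233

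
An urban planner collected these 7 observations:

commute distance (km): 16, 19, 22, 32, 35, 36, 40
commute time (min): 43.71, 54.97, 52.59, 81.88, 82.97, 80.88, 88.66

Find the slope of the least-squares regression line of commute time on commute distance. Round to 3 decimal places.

n = 7, Σx = 200, Σy = 485.66, Σxy = 14882.96, Σx² = 6246
Sxx = Σx² − (Σx)²/n = 6246 − 5714.285714 = 531.714286
Sxy = Σxy − (Σx)(Σy)/n = 14882.96 − 13876 = 1006.96
b = Sxy/Sxx = 1006.96/531.714286 = 1.893799

1.894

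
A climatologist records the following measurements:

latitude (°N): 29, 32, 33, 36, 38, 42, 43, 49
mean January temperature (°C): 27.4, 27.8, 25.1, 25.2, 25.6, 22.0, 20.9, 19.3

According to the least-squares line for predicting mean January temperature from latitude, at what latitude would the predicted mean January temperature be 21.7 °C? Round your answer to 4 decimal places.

n = 8, Σx = 302, Σy = 193.3, Σxy = 7160.9, Σx² = 11708
Sxx = Σx² − (Σx)²/n = 11708 − 11400.5 = 307.5
Sxy = Σxy − (Σx)(Σy)/n = 7160.9 − 7297.075 = -136.175
b = Sxy/Sxx = -136.175/307.5 = -0.442846
a = ȳ − b·x̄ = 24.1625 − (-0.442846)·37.75 = 40.879919
Set a + b·x = 21.7: x = (21.7 − 40.879919) / (-0.442846) = 43.310630

43.3106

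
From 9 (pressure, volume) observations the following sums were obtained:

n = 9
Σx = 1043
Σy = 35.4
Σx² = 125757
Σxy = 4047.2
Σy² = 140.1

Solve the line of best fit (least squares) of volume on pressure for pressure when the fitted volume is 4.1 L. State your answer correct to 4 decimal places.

101.1576

Sxx = Σx² − (Σx)²/n = 125757 − 120872.111111 = 4884.888889
Sxy = Σxy − (Σx)(Σy)/n = 4047.2 − 4102.466667 = -55.266667
b = Sxy/Sxx = -55.266667/4884.888889 = -0.011314
a = ȳ − b·x̄ = 3.933333 − (-0.011314)·115.888889 = 5.244477
Set a + b·x = 4.1: x = (4.1 − 5.244477) / (-0.011314) = 101.157620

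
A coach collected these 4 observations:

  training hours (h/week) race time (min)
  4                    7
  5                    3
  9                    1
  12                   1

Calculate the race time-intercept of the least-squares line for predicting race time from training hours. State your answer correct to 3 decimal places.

7.756

n = 4, Σx = 30, Σy = 12, Σxy = 64, Σx² = 266
Sxx = Σx² − (Σx)²/n = 266 − 225 = 41
Sxy = Σxy − (Σx)(Σy)/n = 64 − 90 = -26
b = Sxy/Sxx = -26/41 = -0.634146
a = ȳ − b·x̄ = 3 − (-0.634146)·7.5 = 7.756098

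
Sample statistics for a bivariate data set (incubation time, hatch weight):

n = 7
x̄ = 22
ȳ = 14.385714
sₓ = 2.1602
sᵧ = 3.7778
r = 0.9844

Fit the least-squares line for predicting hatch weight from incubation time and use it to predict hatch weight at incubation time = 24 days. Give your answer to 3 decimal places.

b = r · sᵧ/sₓ = 0.9844 · 3.7778/2.1602 = 1.721538
a = ȳ − b·x̄ = 14.385714 − 1.721538·22 = -23.488121
ŷ(24) = a + b·24 = -23.488121 + 1.721538·24 = 17.828790

17.829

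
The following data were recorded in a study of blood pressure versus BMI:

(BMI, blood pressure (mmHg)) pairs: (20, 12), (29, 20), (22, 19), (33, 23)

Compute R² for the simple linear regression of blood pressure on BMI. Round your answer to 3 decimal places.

0.745

n = 4, Σx = 104, Σy = 74, Σxy = 1997, Σx² = 2814, Σy² = 1434
Sxx = Σx² − (Σx)²/n = 2814 − 2704 = 110
Sxy = Σxy − (Σx)(Σy)/n = 1997 − 1924 = 73
Syy = Σy² − (Σy)²/n = 1434 − 1369 = 65
R² = Sxy²/(Sxx·Syy) = (73)²/(110·65) = 0.745315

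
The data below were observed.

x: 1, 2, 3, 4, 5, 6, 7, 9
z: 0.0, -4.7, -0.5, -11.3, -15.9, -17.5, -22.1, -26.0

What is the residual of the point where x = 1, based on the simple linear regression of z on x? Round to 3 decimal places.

-0.546

n = 8, Σx = 37, Σy = -98, Σxy = -629.3, Σx² = 221
Sxx = Σx² − (Σx)²/n = 221 − 171.125 = 49.875
Sxy = Σxy − (Σx)(Σy)/n = -629.3 − (-453.25) = -176.05
b = Sxy/Sxx = -176.05/49.875 = -3.529825
a = ȳ − b·x̄ = -12.25 − (-3.529825)·4.625 = 4.075439
ŷ(1) = 4.075439 + (-3.529825)·1 = 0.545614
residual = y − ŷ = 0.0 − 0.545614 = -0.545614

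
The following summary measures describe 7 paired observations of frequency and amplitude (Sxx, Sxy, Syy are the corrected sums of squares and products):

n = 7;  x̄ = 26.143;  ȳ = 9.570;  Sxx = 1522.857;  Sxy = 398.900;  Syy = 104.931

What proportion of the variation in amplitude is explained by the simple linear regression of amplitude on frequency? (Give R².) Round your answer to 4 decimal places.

0.9958

R² = Sxy²/(Sxx·Syy) = (398.9)²/(1522.857·104.931) = 0.995784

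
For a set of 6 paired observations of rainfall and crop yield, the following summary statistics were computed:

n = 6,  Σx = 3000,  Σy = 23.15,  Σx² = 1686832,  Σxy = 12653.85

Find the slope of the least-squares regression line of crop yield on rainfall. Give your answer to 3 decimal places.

0.006

Sxx = Σx² − (Σx)²/n = 1686832 − 1500000 = 186832
Sxy = Σxy − (Σx)(Σy)/n = 12653.85 − 11575 = 1078.85
b = Sxy/Sxx = 1078.85/186832 = 0.005774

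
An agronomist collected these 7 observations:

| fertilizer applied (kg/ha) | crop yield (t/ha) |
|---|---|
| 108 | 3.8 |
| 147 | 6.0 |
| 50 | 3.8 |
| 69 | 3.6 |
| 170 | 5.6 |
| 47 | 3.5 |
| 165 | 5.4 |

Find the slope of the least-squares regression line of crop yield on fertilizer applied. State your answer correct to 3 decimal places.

n = 7, Σx = 756, Σy = 31.7, Σxy = 3738.3, Σx² = 98868
Sxx = Σx² − (Σx)²/n = 98868 − 81648 = 17220
Sxy = Σxy − (Σx)(Σy)/n = 3738.3 − 3423.6 = 314.7
b = Sxy/Sxx = 314.7/17220 = 0.018275

0.018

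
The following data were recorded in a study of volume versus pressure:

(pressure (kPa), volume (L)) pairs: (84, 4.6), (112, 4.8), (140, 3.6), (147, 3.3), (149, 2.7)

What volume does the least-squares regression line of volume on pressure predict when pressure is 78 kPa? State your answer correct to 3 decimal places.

n = 5, Σx = 632, Σy = 19, Σxy = 2315.4, Σx² = 83010
Sxx = Σx² − (Σx)²/n = 83010 − 79884.8 = 3125.2
Sxy = Σxy − (Σx)(Σy)/n = 2315.4 − 2401.6 = -86.2
b = Sxy/Sxx = -86.2/3125.2 = -0.027582
a = ȳ − b·x̄ = 3.8 − (-0.027582)·126.4 = 7.286394
ŷ(78) = a + b·78 = 7.286394 + (-0.027582)·78 = 5.134980

5.135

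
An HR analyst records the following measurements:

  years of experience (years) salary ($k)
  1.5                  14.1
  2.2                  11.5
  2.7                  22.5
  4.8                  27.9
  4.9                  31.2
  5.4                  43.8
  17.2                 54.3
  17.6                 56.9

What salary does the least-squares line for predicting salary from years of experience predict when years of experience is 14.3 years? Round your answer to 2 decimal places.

n = 8, Σx = 56.3, Σy = 262.2, Σxy = 2565.92, Σx² = 696.19
Sxx = Σx² − (Σx)²/n = 696.19 − 396.21125 = 299.97875
Sxy = Σxy − (Σx)(Σy)/n = 2565.92 − 1845.2325 = 720.6875
b = Sxy/Sxx = 720.6875/299.97875 = 2.402462
a = ȳ − b·x̄ = 32.775 − 2.402462·7.0375 = 15.867675
ŷ(14.3) = a + b·14.3 = 15.867675 + 2.402462·14.3 = 50.222879

50.22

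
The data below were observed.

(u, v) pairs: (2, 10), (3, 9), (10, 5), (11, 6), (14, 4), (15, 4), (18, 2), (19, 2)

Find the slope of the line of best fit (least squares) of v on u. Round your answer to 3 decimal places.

n = 8, Σx = 92, Σy = 42, Σxy = 353, Σx² = 1340
Sxx = Σx² − (Σx)²/n = 1340 − 1058 = 282
Sxy = Σxy − (Σx)(Σy)/n = 353 − 483 = -130
b = Sxy/Sxx = -130/282 = -0.460993

-0.461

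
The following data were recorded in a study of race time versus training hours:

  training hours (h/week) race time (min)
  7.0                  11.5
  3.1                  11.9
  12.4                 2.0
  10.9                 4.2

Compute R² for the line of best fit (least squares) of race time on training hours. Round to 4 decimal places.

n = 4, Σx = 33.4, Σy = 29.6, Σxy = 187.97, Σx² = 331.18, Σy² = 295.5
Sxx = Σx² − (Σx)²/n = 331.18 − 278.89 = 52.29
Sxy = Σxy − (Σx)(Σy)/n = 187.97 − 247.16 = -59.19
Syy = Σy² − (Σy)²/n = 295.5 − 219.04 = 76.46
R² = Sxy²/(Sxx·Syy) = (-59.19)²/(52.29·76.46) = 0.876282

0.8763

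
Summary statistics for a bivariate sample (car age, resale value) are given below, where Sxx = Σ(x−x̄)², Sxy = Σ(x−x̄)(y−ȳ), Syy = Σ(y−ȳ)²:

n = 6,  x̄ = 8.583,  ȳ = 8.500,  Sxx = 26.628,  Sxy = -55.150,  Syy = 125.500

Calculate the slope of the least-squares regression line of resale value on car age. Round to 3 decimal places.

b = Sxy/Sxx = -55.15/26.628 = -2.071128

-2.071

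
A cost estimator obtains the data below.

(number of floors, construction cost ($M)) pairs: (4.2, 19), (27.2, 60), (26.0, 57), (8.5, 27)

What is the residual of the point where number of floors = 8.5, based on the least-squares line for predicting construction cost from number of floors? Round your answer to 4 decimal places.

0.2599

n = 4, Σx = 65.9, Σy = 163, Σxy = 3423.3, Σx² = 1505.73
Sxx = Σx² − (Σx)²/n = 1505.73 − 1085.7025 = 420.0275
Sxy = Σxy − (Σx)(Σy)/n = 3423.3 − 2685.425 = 737.875
b = Sxy/Sxx = 737.875/420.0275 = 1.756730
a = ȳ − b·x̄ = 40.75 − 1.756730·16.475 = 11.807870
ŷ(8.5) = 11.807870 + 1.756730·8.5 = 26.740077
residual = y − ŷ = 27 − 26.740077 = 0.259923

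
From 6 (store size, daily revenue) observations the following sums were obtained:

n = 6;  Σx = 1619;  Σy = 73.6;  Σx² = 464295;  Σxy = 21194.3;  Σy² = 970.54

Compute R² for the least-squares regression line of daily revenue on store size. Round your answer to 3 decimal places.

0.959

Sxx = Σx² − (Σx)²/n = 464295 − 436860.166667 = 27434.833333
Sxy = Σxy − (Σx)(Σy)/n = 21194.3 − 19859.733333 = 1334.566667
Syy = Σy² − (Σy)²/n = 970.54 − 902.826667 = 67.713333
R² = Sxy²/(Sxx·Syy) = (1334.566667)²/(27434.833333·67.713333) = 0.958747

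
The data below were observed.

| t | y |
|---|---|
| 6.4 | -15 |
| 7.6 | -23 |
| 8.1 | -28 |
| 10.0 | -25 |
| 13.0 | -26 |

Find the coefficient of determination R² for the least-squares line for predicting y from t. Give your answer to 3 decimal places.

n = 5, Σx = 45.1, Σy = -117, Σxy = -1085.6, Σx² = 433.33, Σy² = 2839
Sxx = Σx² − (Σx)²/n = 433.33 − 406.802 = 26.528
Sxy = Σxy − (Σx)(Σy)/n = -1085.6 − (-1055.34) = -30.26
Syy = Σy² − (Σy)²/n = 2839 − 2737.8 = 101.2
R² = Sxy²/(Sxx·Syy) = (-30.26)²/(26.528·101.2) = 0.341077

0.341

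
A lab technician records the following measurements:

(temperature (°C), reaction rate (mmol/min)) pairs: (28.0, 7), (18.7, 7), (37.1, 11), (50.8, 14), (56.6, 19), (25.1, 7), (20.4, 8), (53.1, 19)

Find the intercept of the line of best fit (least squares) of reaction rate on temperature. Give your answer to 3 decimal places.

-0.197

n = 8, Σx = 289.8, Σy = 92, Σxy = 3869.4, Σx² = 12160.08
Sxx = Σx² − (Σx)²/n = 12160.08 − 10498.005 = 1662.075
Sxy = Σxy − (Σx)(Σy)/n = 3869.4 − 3332.7 = 536.7
b = Sxy/Sxx = 536.7/1662.075 = 0.322910
a = ȳ − b·x̄ = 11.5 − 0.322910·36.225 = -0.197401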